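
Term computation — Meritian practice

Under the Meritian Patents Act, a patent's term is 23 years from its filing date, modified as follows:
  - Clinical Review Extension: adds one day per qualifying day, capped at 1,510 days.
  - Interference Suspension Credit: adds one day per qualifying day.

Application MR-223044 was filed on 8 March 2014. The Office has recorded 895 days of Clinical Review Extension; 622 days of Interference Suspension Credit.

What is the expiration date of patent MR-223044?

Base term: filing date + 23 years → 8 March 2037.
Clinical Review Extension: 895 days (within the 1510-day cap) → +895 days → 20 August 2039.
Interference Suspension Credit: +622 days → 3 May 2041.

May 3, 2041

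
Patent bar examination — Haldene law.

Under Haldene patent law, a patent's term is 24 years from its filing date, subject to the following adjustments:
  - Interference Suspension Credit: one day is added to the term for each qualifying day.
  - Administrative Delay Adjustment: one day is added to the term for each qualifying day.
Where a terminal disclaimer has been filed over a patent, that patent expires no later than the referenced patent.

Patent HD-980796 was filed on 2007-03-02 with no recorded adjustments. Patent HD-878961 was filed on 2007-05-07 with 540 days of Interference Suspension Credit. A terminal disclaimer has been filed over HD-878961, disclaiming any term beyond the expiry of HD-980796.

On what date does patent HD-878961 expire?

2031-03-02

Natural term of HD-878961:
  Base: filing + 24 years → 7 May 2031.
  Interference Suspension Credit: +540 days → 28 October 2032.
Expiry of referenced patent HD-980796:
  Base: filing + 24 years → 2 March 2031.
Terminal disclaimer: HD-878961 expires on the earlier of 28 October 2032 and 2 March 2031.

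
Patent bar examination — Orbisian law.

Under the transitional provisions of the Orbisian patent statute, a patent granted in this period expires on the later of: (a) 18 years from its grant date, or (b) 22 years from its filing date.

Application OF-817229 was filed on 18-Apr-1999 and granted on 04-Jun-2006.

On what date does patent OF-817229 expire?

June 4, 2024

(a) grant + 18 years → 4 June 2024.
(b) filing + 22 years → 18 April 2021.
Later of the two: 4 June 2024.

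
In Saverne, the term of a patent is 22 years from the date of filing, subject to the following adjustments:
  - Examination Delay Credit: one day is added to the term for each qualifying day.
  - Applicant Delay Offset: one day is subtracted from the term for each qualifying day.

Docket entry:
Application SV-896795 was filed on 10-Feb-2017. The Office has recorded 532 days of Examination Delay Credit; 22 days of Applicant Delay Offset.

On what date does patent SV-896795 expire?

Base term: filing date + 22 years → 10 February 2039.
Examination Delay Credit: +532 days → 26 July 2040.
Applicant Delay Offset: −22 days → 4 July 2040.

2040-07-04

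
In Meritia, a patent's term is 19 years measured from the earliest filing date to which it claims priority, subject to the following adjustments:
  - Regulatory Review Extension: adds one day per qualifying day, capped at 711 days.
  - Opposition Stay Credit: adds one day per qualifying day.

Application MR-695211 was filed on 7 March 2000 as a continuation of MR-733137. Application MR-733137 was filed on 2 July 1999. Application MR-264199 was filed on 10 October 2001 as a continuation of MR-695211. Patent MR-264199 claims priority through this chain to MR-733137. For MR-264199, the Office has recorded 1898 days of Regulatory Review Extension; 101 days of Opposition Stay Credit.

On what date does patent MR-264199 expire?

September 21, 2020

Earliest priority filing: 2 July 1999.
Base term: 2 July 1999 + 19 years → 2 July 2018.
Regulatory Review Extension: 1898 days claimed exceeds the 711-day cap, so +711 days → 12 June 2020.
Opposition Stay Credit: +101 days → 21 September 2020.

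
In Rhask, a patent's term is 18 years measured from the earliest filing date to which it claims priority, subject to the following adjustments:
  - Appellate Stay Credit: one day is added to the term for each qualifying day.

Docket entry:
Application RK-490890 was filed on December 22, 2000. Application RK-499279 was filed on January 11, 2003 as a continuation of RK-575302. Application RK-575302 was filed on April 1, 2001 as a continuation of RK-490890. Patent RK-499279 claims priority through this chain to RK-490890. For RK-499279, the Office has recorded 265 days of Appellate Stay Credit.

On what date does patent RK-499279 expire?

Earliest priority filing: 22 December 2000.
Base term: 22 December 2000 + 18 years → 22 December 2018.
Appellate Stay Credit: +265 days → 13 September 2019.

2019-09-13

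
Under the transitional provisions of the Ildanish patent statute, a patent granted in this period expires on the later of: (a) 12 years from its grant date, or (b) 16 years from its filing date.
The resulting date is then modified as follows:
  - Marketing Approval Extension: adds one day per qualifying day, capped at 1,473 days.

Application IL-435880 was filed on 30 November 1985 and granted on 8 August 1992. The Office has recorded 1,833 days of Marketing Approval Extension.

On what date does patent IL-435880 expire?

August 20, 2008

(a) grant + 12 years → 8 August 2004.
(b) filing + 16 years → 30 November 2001.
Later of the two: 8 August 2004.
Marketing Approval Extension: 1833 days claimed exceeds the 1473-day cap, so +1473 days → 20 August 2008.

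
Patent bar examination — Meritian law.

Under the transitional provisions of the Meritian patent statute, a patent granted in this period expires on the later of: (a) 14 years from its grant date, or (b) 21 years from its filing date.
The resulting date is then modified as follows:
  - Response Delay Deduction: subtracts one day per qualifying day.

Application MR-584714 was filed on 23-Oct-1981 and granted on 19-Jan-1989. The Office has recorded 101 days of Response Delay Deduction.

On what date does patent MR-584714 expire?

October 10, 2002

(a) grant + 14 years → 19 January 2003.
(b) filing + 21 years → 23 October 2002.
Later of the two: 19 January 2003.
Response Delay Deduction: −101 days → 10 October 2002.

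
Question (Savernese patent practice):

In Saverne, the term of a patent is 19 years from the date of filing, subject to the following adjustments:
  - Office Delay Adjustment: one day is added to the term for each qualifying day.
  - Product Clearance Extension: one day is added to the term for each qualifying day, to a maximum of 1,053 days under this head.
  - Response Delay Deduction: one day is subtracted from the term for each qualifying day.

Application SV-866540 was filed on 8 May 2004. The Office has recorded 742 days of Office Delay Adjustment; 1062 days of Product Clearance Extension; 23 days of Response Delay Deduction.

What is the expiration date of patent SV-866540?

Base term: filing date + 19 years → 8 May 2023.
Office Delay Adjustment: +742 days → 19 May 2025.
Product Clearance Extension: 1062 days claimed exceeds the 1053-day cap, so +1053 days → 6 April 2028.
Response Delay Deduction: −23 days → 14 March 2028.

March 14, 2028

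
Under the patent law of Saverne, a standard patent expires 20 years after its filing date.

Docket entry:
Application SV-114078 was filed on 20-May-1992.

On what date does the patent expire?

Filing date + 20 years → 20 May 2012.

May 20, 2012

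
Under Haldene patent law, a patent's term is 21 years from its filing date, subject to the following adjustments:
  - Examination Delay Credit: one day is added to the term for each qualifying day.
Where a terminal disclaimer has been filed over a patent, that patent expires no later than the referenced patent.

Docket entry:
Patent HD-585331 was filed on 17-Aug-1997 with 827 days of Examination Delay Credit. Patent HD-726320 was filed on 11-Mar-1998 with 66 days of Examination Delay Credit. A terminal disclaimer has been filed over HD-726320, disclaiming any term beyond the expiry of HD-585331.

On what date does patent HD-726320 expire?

Natural term of HD-726320:
  Base: filing + 21 years → 11 March 2019.
  Examination Delay Credit: +66 days → 16 May 2019.
Expiry of referenced patent HD-585331:
  Base: filing + 21 years → 17 August 2018.
  Examination Delay Credit: +827 days → 21 November 2020.
Terminal disclaimer: HD-726320 expires on the earlier of 16 May 2019 and 21 November 2020.

May 16, 2019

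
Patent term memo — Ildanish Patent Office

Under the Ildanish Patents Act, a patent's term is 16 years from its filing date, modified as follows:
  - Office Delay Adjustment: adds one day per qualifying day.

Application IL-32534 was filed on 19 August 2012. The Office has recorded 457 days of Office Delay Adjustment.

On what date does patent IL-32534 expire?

Base term: filing date + 16 years → 19 August 2028.
Office Delay Adjustment: +457 days → 19 November 2029.

2029-11-19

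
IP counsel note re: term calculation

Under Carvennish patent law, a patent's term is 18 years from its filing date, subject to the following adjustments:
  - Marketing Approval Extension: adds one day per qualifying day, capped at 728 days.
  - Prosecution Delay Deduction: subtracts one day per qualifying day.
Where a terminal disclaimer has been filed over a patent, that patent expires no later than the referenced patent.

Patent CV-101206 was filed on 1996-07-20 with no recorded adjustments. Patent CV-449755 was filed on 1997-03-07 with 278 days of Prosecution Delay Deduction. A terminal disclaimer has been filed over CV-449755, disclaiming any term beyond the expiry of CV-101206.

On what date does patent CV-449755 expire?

June 2, 2014

Natural term of CV-449755:
  Base: filing + 18 years → 7 March 2015.
  Prosecution Delay Deduction: −278 days → 2 June 2014.
Expiry of referenced patent CV-101206:
  Base: filing + 18 years → 20 July 2014.
Terminal disclaimer: CV-449755 expires on the earlier of 2 June 2014 and 20 July 2014.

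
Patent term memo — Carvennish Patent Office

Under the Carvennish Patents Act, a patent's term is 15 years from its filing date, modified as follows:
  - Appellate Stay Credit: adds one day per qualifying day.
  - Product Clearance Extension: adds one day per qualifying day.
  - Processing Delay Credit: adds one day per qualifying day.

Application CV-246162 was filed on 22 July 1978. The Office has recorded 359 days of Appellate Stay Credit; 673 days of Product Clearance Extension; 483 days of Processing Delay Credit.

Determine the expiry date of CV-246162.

Base term: filing date + 15 years → 22 July 1993.
Appellate Stay Credit: +359 days → 16 July 1994.
Product Clearance Extension: +673 days → 19 May 1996.
Processing Delay Credit: +483 days → 14 September 1997.

1997-09-14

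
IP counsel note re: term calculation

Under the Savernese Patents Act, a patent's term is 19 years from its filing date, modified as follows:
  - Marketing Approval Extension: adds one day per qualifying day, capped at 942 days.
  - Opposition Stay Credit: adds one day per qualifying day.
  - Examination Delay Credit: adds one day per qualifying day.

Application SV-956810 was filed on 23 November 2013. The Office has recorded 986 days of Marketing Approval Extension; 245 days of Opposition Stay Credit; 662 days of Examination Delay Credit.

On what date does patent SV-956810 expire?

December 16, 2037

Base term: filing date + 19 years → 23 November 2032.
Marketing Approval Extension: 986 days claimed exceeds the 942-day cap, so +942 days → 23 June 2035.
Opposition Stay Credit: +245 days → 23 February 2036.
Examination Delay Credit: +662 days → 16 December 2037.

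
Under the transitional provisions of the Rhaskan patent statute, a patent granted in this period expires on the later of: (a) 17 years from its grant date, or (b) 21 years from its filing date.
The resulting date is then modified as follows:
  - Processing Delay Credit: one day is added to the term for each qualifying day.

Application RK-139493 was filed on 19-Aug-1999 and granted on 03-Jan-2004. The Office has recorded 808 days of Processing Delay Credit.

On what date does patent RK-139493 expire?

(a) grant + 17 years → 3 January 2021.
(b) filing + 21 years → 19 August 2020.
Later of the two: 3 January 2021.
Processing Delay Credit: +808 days → 22 March 2023.

2023-03-22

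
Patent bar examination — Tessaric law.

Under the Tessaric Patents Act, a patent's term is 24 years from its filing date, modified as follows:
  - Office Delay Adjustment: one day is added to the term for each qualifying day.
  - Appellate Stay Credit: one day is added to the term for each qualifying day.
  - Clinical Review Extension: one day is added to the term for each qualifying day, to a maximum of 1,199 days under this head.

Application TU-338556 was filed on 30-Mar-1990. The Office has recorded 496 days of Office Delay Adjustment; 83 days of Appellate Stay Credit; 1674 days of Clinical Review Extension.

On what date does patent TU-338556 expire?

Base term: filing date + 24 years → 30 March 2014.
Office Delay Adjustment: +496 days → 8 August 2015.
Appellate Stay Credit: +83 days → 30 October 2015.
Clinical Review Extension: 1674 days claimed exceeds the 1199-day cap, so +1199 days → 10 February 2019.

2019-02-10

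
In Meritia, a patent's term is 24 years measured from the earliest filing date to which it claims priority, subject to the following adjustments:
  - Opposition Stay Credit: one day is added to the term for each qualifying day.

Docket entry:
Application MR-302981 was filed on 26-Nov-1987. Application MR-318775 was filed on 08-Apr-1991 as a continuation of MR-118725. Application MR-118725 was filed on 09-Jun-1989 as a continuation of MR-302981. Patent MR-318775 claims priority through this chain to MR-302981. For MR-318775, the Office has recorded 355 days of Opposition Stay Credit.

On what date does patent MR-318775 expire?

November 15, 2012

Earliest priority filing: 26 November 1987.
Base term: 26 November 1987 + 24 years → 26 November 2011.
Opposition Stay Credit: +355 days → 15 November 2012.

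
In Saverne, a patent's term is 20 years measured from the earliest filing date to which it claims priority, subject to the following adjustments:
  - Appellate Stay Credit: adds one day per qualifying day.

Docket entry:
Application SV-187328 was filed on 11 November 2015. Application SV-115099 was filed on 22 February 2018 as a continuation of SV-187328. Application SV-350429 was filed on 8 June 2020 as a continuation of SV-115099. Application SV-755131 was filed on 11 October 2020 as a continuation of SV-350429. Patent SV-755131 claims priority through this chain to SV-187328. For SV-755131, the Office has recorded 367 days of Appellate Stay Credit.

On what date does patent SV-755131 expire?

November 12, 2036

Earliest priority filing: 11 November 2015.
Base term: 11 November 2015 + 20 years → 11 November 2035.
Appellate Stay Credit: +367 days → 12 November 2036.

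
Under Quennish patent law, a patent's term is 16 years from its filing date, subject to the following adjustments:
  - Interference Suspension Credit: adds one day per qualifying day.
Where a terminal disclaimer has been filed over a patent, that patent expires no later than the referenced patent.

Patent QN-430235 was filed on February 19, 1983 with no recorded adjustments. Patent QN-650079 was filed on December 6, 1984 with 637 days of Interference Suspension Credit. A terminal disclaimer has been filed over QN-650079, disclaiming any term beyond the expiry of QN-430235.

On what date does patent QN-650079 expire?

Natural term of QN-650079:
  Base: filing + 16 years → 6 December 2000.
  Interference Suspension Credit: +637 days → 4 September 2002.
Expiry of referenced patent QN-430235:
  Base: filing + 16 years → 19 February 1999.
Terminal disclaimer: QN-650079 expires on the earlier of 4 September 2002 and 19 February 1999.

1999-02-19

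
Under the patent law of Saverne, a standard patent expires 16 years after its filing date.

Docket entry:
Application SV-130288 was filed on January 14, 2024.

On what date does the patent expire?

2040-01-14

Filing date + 16 years → 14 January 2040.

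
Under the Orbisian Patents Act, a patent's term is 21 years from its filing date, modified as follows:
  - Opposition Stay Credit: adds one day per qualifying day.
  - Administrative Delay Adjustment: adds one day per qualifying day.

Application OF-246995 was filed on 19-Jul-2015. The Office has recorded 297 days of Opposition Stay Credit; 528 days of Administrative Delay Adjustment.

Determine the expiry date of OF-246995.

2038-10-22

Base term: filing date + 21 years → 19 July 2036.
Opposition Stay Credit: +297 days → 12 May 2037.
Administrative Delay Adjustment: +528 days → 22 October 2038.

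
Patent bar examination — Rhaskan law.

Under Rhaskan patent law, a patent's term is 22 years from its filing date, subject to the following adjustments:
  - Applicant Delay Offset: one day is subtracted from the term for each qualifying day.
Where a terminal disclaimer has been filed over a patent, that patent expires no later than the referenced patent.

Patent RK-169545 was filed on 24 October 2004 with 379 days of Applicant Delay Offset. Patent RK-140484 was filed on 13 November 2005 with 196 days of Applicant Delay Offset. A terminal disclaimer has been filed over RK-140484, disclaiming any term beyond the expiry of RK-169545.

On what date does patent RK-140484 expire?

Natural term of RK-140484:
  Base: filing + 22 years → 13 November 2027.
  Applicant Delay Offset: −196 days → 1 May 2027.
Expiry of referenced patent RK-169545:
  Base: filing + 22 years → 24 October 2026.
  Applicant Delay Offset: −379 days → 10 October 2025.
Terminal disclaimer: RK-140484 expires on the earlier of 1 May 2027 and 10 October 2025.

October 10, 2025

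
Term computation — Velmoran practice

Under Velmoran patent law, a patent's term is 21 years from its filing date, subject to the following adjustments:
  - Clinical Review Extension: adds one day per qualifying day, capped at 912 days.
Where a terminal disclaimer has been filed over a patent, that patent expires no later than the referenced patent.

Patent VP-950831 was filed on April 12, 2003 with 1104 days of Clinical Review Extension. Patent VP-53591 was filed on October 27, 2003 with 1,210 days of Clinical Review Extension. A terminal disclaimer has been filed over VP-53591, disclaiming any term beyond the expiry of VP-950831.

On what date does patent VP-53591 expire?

October 11, 2026

Natural term of VP-53591:
  Base: filing + 21 years → 27 October 2024.
  Clinical Review Extension: 1210 days claimed exceeds the 912-day cap, so +912 days → 27 April 2027.
Expiry of referenced patent VP-950831:
  Base: filing + 21 years → 12 April 2024.
  Clinical Review Extension: 1104 days claimed exceeds the 912-day cap, so +912 days → 11 October 2026.
Terminal disclaimer: VP-53591 expires on the earlier of 27 April 2027 and 11 October 2026.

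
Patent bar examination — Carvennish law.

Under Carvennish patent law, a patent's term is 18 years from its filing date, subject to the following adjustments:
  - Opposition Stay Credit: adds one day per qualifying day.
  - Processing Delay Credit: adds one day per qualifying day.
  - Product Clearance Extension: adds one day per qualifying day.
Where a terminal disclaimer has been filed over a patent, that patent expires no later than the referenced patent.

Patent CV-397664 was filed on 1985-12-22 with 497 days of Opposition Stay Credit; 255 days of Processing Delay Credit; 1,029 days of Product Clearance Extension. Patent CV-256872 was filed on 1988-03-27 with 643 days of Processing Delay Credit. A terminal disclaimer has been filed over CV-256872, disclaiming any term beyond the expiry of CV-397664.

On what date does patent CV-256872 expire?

Natural term of CV-256872:
  Base: filing + 18 years → 27 March 2006.
  Processing Delay Credit: +643 days → 30 December 2007.
Expiry of referenced patent CV-397664:
  Base: filing + 18 years → 22 December 2003.
  Opposition Stay Credit: +497 days → 2 May 2005.
  Processing Delay Credit: +255 days → 12 January 2006.
  Product Clearance Extension: +1029 days → 6 November 2008.
Terminal disclaimer: CV-256872 expires on the earlier of 30 December 2007 and 6 November 2008.

December 30, 2007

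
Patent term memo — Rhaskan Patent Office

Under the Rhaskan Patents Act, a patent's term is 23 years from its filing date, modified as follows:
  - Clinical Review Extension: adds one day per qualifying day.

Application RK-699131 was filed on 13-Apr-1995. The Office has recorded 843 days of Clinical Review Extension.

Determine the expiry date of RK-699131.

2020-08-03

Base term: filing date + 23 years → 13 April 2018.
Clinical Review Extension: +843 days → 3 August 2020.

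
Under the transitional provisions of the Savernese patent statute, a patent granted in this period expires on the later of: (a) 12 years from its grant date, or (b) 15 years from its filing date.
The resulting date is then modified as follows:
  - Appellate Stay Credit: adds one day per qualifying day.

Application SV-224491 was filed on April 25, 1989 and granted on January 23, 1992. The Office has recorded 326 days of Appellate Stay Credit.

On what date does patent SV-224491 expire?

(a) grant + 12 years → 23 January 2004.
(b) filing + 15 years → 25 April 2004.
Later of the two: 25 April 2004.
Appellate Stay Credit: +326 days → 17 March 2005.

2005-03-17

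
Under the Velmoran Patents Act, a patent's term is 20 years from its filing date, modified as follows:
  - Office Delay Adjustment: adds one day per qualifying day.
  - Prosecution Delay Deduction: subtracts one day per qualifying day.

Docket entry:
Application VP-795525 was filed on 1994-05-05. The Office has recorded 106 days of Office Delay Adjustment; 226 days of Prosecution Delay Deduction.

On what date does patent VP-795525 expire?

2014-01-05

Base term: filing date + 20 years → 5 May 2014.
Office Delay Adjustment: +106 days → 19 August 2014.
Prosecution Delay Deduction: −226 days → 5 January 2014.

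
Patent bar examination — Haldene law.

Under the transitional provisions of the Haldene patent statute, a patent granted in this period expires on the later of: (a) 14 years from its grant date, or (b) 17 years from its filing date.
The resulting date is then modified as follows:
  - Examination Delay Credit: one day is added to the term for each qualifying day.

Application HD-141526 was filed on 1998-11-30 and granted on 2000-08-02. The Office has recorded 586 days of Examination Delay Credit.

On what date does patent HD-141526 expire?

(a) grant + 14 years → 2 August 2014.
(b) filing + 17 years → 30 November 2015.
Later of the two: 30 November 2015.
Examination Delay Credit: +586 days → 8 July 2017.

July 8, 2017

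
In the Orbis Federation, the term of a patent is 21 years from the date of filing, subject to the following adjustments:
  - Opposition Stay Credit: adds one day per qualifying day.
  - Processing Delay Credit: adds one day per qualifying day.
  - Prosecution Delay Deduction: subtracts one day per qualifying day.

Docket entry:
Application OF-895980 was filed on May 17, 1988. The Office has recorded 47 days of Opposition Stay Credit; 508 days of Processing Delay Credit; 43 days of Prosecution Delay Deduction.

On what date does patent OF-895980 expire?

2010-10-11

Base term: filing date + 21 years → 17 May 2009.
Opposition Stay Credit: +47 days → 3 July 2009.
Processing Delay Credit: +508 days → 23 November 2010.
Prosecution Delay Deduction: −43 days → 11 October 2010.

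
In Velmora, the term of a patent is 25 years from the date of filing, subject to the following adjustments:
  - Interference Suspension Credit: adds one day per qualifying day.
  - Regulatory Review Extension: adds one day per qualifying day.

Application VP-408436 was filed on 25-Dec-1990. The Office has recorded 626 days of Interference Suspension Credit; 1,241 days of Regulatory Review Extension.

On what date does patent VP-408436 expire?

Base term: filing date + 25 years → 25 December 2015.
Interference Suspension Credit: +626 days → 11 September 2017.
Regulatory Review Extension: +1241 days → 3 February 2021.

February 3, 2021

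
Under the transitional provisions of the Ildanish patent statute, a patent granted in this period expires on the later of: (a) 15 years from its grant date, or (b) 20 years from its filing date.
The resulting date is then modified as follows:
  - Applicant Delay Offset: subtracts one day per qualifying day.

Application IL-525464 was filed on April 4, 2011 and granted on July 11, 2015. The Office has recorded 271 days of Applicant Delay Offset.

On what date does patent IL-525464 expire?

(a) grant + 15 years → 11 July 2030.
(b) filing + 20 years → 4 April 2031.
Later of the two: 4 April 2031.
Applicant Delay Offset: −271 days → 7 July 2030.

2030-07-07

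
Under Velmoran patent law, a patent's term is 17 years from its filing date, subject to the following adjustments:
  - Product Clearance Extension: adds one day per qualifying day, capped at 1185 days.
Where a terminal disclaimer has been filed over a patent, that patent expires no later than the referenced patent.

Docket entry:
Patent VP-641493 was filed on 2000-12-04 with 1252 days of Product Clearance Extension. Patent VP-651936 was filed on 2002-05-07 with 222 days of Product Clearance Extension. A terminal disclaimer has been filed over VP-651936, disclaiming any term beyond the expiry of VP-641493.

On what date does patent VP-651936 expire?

Natural term of VP-651936:
  Base: filing + 17 years → 7 May 2019.
  Product Clearance Extension: 222 days (within the 1185-day cap) → +222 days → 15 December 2019.
Expiry of referenced patent VP-641493:
  Base: filing + 17 years → 4 December 2017.
  Product Clearance Extension: 1252 days claimed exceeds the 1185-day cap, so +1185 days → 3 March 2021.
Terminal disclaimer: VP-651936 expires on the earlier of 15 December 2019 and 3 March 2021.

2019-12-15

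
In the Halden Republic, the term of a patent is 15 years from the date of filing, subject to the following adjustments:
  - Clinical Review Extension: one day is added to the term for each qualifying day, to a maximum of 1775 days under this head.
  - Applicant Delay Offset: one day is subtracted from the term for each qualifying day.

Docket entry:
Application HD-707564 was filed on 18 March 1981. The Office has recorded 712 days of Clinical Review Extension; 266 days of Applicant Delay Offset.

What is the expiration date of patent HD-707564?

1997-06-07

Base term: filing date + 15 years → 18 March 1996.
Clinical Review Extension: 712 days (within the 1775-day cap) → +712 days → 28 February 1998.
Applicant Delay Offset: −266 days → 7 June 1997.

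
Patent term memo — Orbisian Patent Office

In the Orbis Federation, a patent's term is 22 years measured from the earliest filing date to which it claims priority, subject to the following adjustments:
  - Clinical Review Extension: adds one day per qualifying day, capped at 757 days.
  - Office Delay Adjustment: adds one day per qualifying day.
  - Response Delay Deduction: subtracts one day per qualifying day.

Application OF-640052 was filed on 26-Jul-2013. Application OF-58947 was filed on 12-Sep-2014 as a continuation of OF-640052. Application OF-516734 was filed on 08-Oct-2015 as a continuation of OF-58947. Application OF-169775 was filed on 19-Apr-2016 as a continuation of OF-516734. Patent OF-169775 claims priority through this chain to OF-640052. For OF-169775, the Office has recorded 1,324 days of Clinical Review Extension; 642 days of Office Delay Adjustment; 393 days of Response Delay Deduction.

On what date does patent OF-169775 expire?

April 27, 2038

Earliest priority filing: 26 July 2013.
Base term: 26 July 2013 + 22 years → 26 July 2035.
Clinical Review Extension: 1324 days claimed exceeds the 757-day cap, so +757 days → 21 August 2037.
Office Delay Adjustment: +642 days → 25 May 2039.
Response Delay Deduction: −393 days → 27 April 2038.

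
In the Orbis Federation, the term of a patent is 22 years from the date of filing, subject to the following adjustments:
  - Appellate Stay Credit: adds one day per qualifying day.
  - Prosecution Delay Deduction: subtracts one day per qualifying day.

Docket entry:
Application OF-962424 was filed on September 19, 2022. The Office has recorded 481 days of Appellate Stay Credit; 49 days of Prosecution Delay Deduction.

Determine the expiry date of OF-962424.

November 25, 2045

Base term: filing date + 22 years → 19 September 2044.
Appellate Stay Credit: +481 days → 13 January 2046.
Prosecution Delay Deduction: −49 days → 25 November 2045.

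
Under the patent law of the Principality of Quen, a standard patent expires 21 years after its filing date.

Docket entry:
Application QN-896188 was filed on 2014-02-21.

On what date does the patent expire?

Filing date + 21 years → 21 February 2035.

2035-02-21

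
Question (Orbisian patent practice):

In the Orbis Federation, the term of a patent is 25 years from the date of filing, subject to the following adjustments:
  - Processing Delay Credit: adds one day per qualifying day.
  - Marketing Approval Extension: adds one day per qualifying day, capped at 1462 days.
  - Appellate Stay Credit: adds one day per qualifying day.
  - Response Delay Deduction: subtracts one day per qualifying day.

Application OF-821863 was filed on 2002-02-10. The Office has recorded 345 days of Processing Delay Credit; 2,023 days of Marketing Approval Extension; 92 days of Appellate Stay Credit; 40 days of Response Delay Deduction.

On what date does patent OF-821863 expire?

2032-03-14

Base term: filing date + 25 years → 10 February 2027.
Processing Delay Credit: +345 days → 21 January 2028.
Marketing Approval Extension: 2023 days claimed exceeds the 1462-day cap, so +1462 days → 22 January 2032.
Appellate Stay Credit: +92 days → 23 April 2032.
Response Delay Deduction: −40 days → 14 March 2032.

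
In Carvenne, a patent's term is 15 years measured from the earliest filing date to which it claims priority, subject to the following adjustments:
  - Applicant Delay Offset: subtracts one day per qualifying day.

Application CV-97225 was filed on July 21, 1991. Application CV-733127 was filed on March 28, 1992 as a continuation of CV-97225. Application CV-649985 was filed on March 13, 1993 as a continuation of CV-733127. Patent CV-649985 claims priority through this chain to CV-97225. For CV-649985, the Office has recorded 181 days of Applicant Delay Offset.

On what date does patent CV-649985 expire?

January 21, 2006

Earliest priority filing: 21 July 1991.
Base term: 21 July 1991 + 15 years → 21 July 2006.
Applicant Delay Offset: −181 days → 21 January 2006.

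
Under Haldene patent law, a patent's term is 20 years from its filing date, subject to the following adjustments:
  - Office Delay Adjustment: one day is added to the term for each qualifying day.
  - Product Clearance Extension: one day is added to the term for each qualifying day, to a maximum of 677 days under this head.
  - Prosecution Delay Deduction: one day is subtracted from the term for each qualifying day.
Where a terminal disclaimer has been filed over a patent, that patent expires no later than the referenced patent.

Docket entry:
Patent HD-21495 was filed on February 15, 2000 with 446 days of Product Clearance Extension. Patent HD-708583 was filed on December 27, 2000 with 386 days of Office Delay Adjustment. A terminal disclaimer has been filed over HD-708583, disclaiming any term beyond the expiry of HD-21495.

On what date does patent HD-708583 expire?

2021-05-06

Natural term of HD-708583:
  Base: filing + 20 years → 27 December 2020.
  Office Delay Adjustment: +386 days → 17 January 2022.
Expiry of referenced patent HD-21495:
  Base: filing + 20 years → 15 February 2020.
  Product Clearance Extension: 446 days (within the 677-day cap) → +446 days → 6 May 2021.
Terminal disclaimer: HD-708583 expires on the earlier of 17 January 2022 and 6 May 2021.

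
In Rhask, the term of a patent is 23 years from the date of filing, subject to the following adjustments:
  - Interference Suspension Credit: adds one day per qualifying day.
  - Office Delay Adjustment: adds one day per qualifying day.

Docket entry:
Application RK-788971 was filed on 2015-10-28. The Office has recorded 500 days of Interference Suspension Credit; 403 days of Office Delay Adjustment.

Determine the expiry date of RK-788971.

Base term: filing date + 23 years → 28 October 2038.
Interference Suspension Credit: +500 days → 11 March 2040.
Office Delay Adjustment: +403 days → 18 April 2041.

2041-04-18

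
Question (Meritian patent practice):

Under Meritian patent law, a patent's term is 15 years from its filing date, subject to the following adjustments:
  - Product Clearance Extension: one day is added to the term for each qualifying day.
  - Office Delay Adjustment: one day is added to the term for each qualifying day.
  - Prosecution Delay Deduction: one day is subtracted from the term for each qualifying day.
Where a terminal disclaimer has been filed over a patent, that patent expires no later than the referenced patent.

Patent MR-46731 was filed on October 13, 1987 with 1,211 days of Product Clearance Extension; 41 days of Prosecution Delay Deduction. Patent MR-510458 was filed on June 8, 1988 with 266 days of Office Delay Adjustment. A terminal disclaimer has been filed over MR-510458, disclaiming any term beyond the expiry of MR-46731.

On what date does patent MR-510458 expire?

Natural term of MR-510458:
  Base: filing + 15 years → 8 June 2003.
  Office Delay Adjustment: +266 days → 29 February 2004.
Expiry of referenced patent MR-46731:
  Base: filing + 15 years → 13 October 2002.
  Product Clearance Extension: +1211 days → 5 February 2006.
  Prosecution Delay Deduction: −41 days → 26 December 2005.
Terminal disclaimer: MR-510458 expires on the earlier of 29 February 2004 and 26 December 2005.

2004-02-29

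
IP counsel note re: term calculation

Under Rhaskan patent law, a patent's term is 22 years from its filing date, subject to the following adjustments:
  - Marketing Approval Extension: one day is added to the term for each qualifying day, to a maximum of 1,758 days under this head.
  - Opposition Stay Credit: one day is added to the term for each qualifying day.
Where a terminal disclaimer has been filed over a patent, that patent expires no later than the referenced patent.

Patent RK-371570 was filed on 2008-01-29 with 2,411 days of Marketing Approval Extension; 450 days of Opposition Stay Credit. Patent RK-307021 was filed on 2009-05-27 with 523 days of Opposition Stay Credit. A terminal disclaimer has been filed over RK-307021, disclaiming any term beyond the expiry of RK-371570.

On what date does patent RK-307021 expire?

October 31, 2032

Natural term of RK-307021:
  Base: filing + 22 years → 27 May 2031.
  Opposition Stay Credit: +523 days → 31 October 2032.
Expiry of referenced patent RK-371570:
  Base: filing + 22 years → 29 January 2030.
  Marketing Approval Extension: 2411 days claimed exceeds the 1758-day cap, so +1758 days → 22 November 2034.
  Opposition Stay Credit: +450 days → 15 February 2036.
Terminal disclaimer: RK-307021 expires on the earlier of 31 October 2032 and 15 February 2036.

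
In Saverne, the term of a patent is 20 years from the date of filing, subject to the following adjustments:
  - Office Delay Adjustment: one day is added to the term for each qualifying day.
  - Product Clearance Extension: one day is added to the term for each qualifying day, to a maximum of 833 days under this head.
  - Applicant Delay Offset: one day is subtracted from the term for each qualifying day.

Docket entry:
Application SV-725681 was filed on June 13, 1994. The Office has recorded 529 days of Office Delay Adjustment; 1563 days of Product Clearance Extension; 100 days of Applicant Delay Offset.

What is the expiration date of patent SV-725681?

Base term: filing date + 20 years → 13 June 2014.
Office Delay Adjustment: +529 days → 24 November 2015.
Product Clearance Extension: 1563 days claimed exceeds the 833-day cap, so +833 days → 6 March 2018.
Applicant Delay Offset: −100 days → 26 November 2017.

2017-11-26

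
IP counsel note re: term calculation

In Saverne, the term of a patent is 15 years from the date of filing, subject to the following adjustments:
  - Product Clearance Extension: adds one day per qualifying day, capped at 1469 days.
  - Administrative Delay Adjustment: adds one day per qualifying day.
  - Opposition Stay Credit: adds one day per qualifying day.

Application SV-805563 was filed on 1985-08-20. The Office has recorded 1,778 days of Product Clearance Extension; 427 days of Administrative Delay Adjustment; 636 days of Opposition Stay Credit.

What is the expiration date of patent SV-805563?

2007-07-27

Base term: filing date + 15 years → 20 August 2000.
Product Clearance Extension: 1778 days claimed exceeds the 1469-day cap, so +1469 days → 28 August 2004.
Administrative Delay Adjustment: +427 days → 29 October 2005.
Opposition Stay Credit: +636 days → 27 July 2007.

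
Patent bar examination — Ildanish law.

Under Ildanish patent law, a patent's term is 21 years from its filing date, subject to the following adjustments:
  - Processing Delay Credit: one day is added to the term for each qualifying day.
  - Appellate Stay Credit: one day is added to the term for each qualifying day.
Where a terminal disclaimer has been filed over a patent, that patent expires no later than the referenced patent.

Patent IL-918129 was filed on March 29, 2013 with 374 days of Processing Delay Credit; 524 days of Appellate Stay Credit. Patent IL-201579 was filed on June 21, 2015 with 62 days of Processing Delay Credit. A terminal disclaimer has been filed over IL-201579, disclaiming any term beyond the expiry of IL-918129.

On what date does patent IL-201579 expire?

Natural term of IL-201579:
  Base: filing + 21 years → 21 June 2036.
  Processing Delay Credit: +62 days → 22 August 2036.
Expiry of referenced patent IL-918129:
  Base: filing + 21 years → 29 March 2034.
  Processing Delay Credit: +374 days → 7 April 2035.
  Appellate Stay Credit: +524 days → 12 September 2036.
Terminal disclaimer: IL-201579 expires on the earlier of 22 August 2036 and 12 September 2036.

2036-08-22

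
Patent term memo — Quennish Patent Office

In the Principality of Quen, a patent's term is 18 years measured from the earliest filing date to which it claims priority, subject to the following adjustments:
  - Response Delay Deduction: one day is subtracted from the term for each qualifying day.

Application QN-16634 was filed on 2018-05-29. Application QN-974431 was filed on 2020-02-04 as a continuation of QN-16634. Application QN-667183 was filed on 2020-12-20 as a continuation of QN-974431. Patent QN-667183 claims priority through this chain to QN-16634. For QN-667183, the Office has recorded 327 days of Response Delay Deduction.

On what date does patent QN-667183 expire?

July 7, 2035

Earliest priority filing: 29 May 2018.
Base term: 29 May 2018 + 18 years → 29 May 2036.
Response Delay Deduction: −327 days → 7 July 2035.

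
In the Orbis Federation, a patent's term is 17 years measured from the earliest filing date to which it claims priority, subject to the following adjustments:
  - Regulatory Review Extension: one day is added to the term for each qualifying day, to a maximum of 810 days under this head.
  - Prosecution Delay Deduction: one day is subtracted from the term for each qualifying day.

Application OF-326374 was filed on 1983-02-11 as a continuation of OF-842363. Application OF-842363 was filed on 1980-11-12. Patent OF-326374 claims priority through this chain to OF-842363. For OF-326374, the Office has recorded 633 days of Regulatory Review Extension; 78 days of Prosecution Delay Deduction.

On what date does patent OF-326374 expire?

Earliest priority filing: 12 November 1980.
Base term: 12 November 1980 + 17 years → 12 November 1997.
Regulatory Review Extension: 633 days (within the 810-day cap) → +633 days → 7 August 1999.
Prosecution Delay Deduction: −78 days → 21 May 1999.

May 21, 1999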